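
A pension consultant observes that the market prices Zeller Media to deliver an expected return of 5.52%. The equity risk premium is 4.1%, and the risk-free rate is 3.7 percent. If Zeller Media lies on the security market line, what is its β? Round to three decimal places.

0.444

β = (E(R) − R_f) / MRP = (5.52% − 3.7%) / 4.1% = 1.82% / 4.1% = 0.444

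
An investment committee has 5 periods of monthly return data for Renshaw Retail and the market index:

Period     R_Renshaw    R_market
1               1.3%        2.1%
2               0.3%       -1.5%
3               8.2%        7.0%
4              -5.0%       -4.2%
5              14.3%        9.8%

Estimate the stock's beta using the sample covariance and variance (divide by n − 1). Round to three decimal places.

1.267

Mean R_i = (1.3 + 0.3 + 8.2 − 5.0 + 14.3) / 5 = 3.8200%
Mean R_m = (2.1 − 1.5 + 7.0 − 4.2 + 9.8) / 5 = 2.6400%
Σ(R_i − R̄_i)(R_m − R̄_m) = 170.3960  ⇒  Cov = 170.3960 / 4 = 42.5990
Σ(R_m − R̄_m)² = 134.4920  ⇒  Var(R_m) = 134.4920 / 4 = 33.6230
β = Cov / Var(R_m) = 42.5990 / 33.6230 = 1.2670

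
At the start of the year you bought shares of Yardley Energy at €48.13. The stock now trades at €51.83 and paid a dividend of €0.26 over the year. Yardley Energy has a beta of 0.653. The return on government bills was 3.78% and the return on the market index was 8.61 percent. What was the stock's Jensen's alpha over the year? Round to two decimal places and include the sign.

Realised HPR = (P1 + D1 − P0) / P0 = (51.83 + 0.26 − 48.13) / 48.13 = 3.96 / 48.13 = 8.2277%
MRP = 8.61% − 3.78% = 4.83%
CAPM required = R_f + β·MRP = 3.78% + 0.653 × 4.83% = 6.93399%
α = realised − required = 8.2277% − 6.93399% = +1.29%

+1.29%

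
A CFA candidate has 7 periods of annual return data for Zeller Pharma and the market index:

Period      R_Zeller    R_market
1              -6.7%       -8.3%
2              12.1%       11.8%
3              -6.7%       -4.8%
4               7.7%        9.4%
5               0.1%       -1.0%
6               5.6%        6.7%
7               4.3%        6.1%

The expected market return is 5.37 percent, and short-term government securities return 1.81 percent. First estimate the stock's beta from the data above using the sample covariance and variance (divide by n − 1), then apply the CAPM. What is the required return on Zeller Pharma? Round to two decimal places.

Mean R_i = (-6.7 + 12.1 − 6.7 + 7.7 + 0.1 + 5.6 + 4.3) / 7 = 2.3429%
Mean R_m = (-8.3 + 11.8 − 4.8 + 9.4 − 1.0 + 6.7 + 6.1) / 7 = 2.8429%
Σ(R_i − R̄_i)(R_m − R̄_m) = 319.9571  ⇒  Cov = 319.9571 / 6 = 53.3262
Σ(R_m − R̄_m)² = 346.0571  ⇒  Var(R_m) = 346.0571 / 6 = 57.6762
β = Cov / Var(R_m) = 53.3262 / 57.6762 = 0.9246
MRP = 5.37% − 1.81% = 3.56%
E(R) = R_f + β × MRP = 1.81% + 0.9246 × 3.56% = 5.10%

5.10%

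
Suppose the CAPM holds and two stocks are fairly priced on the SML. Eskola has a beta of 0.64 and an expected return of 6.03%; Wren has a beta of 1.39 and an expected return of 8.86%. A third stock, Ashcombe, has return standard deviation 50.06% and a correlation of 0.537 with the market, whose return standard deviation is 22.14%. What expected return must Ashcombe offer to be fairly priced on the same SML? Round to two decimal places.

MRP = (8.86% − 6.03%) / (1.39 − 0.64) = 3.7733%
R_f = 6.03% − 0.64 × 3.7733% = 3.6151%
β_Ashcombe = ρ·σ_i/σ_m = 0.537 × 50.06 / 22.14 = 1.2142
E(R_Ashcombe) = R_f + β × MRP = 3.6151% + 1.2142 × 3.7733% = 8.20%

8.20%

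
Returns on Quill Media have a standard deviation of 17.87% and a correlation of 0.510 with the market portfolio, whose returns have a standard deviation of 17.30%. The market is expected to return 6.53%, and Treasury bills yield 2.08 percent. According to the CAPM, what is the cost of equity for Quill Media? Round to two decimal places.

4.42%

β = ρ × σ_i / σ_m = 0.510 × 17.87% / 17.30% = 0.5268
MRP = 6.53% − 2.08% = 4.45%
E(R) = 2.08% + 0.5268 × 4.45% = 4.42%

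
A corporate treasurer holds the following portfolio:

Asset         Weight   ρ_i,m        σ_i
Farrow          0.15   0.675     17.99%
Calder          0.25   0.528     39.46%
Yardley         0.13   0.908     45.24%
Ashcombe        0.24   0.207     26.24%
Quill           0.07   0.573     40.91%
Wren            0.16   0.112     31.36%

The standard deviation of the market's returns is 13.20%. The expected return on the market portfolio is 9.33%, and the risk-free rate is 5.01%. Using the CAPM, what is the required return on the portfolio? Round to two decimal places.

10.21%

β_Farrow = 0.675 × 17.99% / 13.20% = 0.9199
β_Calder = 0.528 × 39.46% / 13.20% = 1.5784
β_Yardley = 0.908 × 45.24% / 13.20% = 3.1120
β_Ashcombe = 0.207 × 26.24% / 13.20% = 0.4115
β_Quill = 0.573 × 40.91% / 13.20% = 1.7759
β_Wren = 0.112 × 31.36% / 13.20% = 0.2661
β_P = Σ w_i β_i = 0.15×0.9199 + 0.25×1.5784 + 0.13×3.1120 + 0.24×0.4115 + 0.07×1.7759 + 0.16×0.2661 = 1.2028
MRP = 9.33% − 5.01% = 4.32%
E(R_P) = R_f + β_P × MRP = 5.01% + 1.2028 × 4.32% = 10.21%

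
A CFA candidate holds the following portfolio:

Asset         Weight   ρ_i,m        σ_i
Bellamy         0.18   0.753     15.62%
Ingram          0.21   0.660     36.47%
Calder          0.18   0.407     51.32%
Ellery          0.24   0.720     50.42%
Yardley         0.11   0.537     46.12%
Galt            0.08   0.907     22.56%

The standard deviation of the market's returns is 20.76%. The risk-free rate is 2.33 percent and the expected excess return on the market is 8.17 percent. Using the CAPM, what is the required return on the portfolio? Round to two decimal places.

β_Bellamy = 0.753 × 15.62% / 20.76% = 0.5666
β_Ingram = 0.660 × 36.47% / 20.76% = 1.1595
β_Calder = 0.407 × 51.32% / 20.76% = 1.0061
β_Ellery = 0.720 × 50.42% / 20.76% = 1.7487
β_Yardley = 0.537 × 46.12% / 20.76% = 1.1930
β_Galt = 0.907 × 22.56% / 20.76% = 0.9856
β_P = Σ w_i β_i = 0.18×0.5666 + 0.21×1.1595 + 0.18×1.0061 + 0.24×1.7487 + 0.11×1.1930 + 0.08×0.9856 = 1.1563
E(R_P) = R_f + β_P × MRP = 2.33% + 1.1563 × 8.17% = 11.78%

11.78%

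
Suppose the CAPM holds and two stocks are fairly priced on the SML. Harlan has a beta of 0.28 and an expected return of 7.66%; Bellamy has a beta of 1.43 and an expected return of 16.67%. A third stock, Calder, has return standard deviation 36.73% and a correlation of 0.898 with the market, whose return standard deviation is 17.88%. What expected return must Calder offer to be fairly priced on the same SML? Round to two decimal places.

19.92%

MRP = (16.67% − 7.66%) / (1.43 − 0.28) = 7.8348%
R_f = 7.66% − 0.28 × 7.8348% = 5.4663%
β_Calder = ρ·σ_i/σ_m = 0.898 × 36.73 / 17.88 = 1.8447
E(R_Calder) = R_f + β × MRP = 5.4663% + 1.8447 × 7.8348% = 19.92%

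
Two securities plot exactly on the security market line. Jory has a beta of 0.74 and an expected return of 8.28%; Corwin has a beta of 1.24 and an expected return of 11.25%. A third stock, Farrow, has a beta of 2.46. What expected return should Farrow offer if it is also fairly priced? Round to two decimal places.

MRP (SML slope) = (11.25% − 8.28%) / (1.24 − 0.74) = 2.97% / 0.50 = 5.9400%
R_f (intercept) = 8.28% − 0.74 × 5.9400% = 3.8844%
E(R_Farrow) = R_f + β × MRP = 3.8844% + 2.46 × 5.9400% = 18.50%

18.50%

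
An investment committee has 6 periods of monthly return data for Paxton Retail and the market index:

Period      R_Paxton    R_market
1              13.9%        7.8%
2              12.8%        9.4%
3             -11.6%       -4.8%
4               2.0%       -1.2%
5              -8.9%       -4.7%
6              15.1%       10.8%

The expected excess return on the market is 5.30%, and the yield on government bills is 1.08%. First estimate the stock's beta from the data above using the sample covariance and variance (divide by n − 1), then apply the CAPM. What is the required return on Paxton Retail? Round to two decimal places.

9.55%

Mean R_i = (13.9 + 12.8 − 11.6 + 2.0 − 8.9 + 15.1) / 6 = 3.8833%
Mean R_m = (7.8 + 9.4 − 4.8 − 1.2 − 4.7 + 10.8) / 6 = 2.8833%
Σ(R_i − R̄_i)(R_m − R̄_m) = 419.7483  ⇒  Cov = 419.7483 / 5 = 83.9497
Σ(R_m − R̄_m)² = 262.5283  ⇒  Var(R_m) = 262.5283 / 5 = 52.5057
β = Cov / Var(R_m) = 83.9497 / 52.5057 = 1.5989
E(R) = R_f + β × MRP = 1.08% + 1.5989 × 5.30% = 9.55%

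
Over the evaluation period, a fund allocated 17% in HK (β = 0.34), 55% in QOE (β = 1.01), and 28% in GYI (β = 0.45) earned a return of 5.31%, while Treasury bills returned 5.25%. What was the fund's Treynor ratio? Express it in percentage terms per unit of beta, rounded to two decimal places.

0.08%

β_P = 0.17×0.34 + 0.55×1.01 + 0.28×0.45 = 0.7393
Treynor = (R_P − R_f) / β_P = (5.31% − 5.25%) / 0.7393 = 0.06% / 0.7393 = 0.08%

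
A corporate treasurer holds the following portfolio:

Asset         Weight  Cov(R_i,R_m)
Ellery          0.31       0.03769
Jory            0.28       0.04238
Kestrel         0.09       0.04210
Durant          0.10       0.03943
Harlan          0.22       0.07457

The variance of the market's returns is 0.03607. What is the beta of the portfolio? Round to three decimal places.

β_Ellery = 0.03769 / 0.03607 = 1.0449
β_Jory = 0.04238 / 0.03607 = 1.1749
β_Kestrel = 0.04210 / 0.03607 = 1.1672
β_Durant = 0.03943 / 0.03607 = 1.0932
β_Harlan = 0.07457 / 0.03607 = 2.0674
β_P = Σ w_i β_i = 0.31×1.0449 + 0.28×1.1749 + 0.09×1.1672 + 0.10×1.0932 + 0.22×2.0674 = 1.3221

1.322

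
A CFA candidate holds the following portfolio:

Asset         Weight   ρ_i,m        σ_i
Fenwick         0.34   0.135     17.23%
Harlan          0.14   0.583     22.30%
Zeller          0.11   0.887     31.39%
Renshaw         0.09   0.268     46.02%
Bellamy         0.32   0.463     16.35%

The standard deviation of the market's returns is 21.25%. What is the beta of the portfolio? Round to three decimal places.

β_Fenwick = 0.135 × 17.23% / 21.25% = 0.1095
β_Harlan = 0.583 × 22.30% / 21.25% = 0.6118
β_Zeller = 0.887 × 31.39% / 21.25% = 1.3103
β_Renshaw = 0.268 × 46.02% / 21.25% = 0.5804
β_Bellamy = 0.463 × 16.35% / 21.25% = 0.3562
β_P = Σ w_i β_i = 0.34×0.1095 + 0.14×0.6118 + 0.11×1.3103 + 0.09×0.5804 + 0.32×0.3562 = 0.4332

0.433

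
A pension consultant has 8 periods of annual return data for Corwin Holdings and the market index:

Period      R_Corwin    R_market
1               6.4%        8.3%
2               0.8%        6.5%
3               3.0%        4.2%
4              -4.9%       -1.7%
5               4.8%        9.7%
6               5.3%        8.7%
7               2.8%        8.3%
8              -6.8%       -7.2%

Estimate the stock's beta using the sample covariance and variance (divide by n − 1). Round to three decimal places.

Mean R_i = (6.4 + 0.8 + 3.0 − 4.9 + 4.8 + 5.3 + 2.8 − 6.8) / 8 = 1.4250%
Mean R_m = (8.3 + 6.5 + 4.2 − 1.7 + 9.7 + 8.7 + 8.3 − 7.2) / 8 = 4.6000%
Σ(R_i − R̄_i)(R_m − R̄_m) = 191.6800  ⇒  Cov = 191.6800 / 7 = 27.3829
Σ(R_m − R̄_m)² = 252.9000  ⇒  Var(R_m) = 252.9000 / 7 = 36.1286
β = Cov / Var(R_m) = 27.3829 / 36.1286 = 0.7579

0.758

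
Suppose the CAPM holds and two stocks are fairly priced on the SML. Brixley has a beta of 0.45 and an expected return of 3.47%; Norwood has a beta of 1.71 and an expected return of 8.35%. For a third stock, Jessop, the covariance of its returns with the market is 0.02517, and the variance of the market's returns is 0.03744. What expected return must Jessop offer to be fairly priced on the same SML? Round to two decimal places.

4.33%

MRP = (8.35% − 3.47%) / (1.71 − 0.45) = 3.8730%
R_f = 3.47% − 0.45 × 3.8730% = 1.7272%
β_Jessop = Cov / Var(R_m) = 0.02517 / 0.03744 = 0.6723
E(R_Jessop) = R_f + β × MRP = 1.7272% + 0.6723 × 3.8730% = 4.33%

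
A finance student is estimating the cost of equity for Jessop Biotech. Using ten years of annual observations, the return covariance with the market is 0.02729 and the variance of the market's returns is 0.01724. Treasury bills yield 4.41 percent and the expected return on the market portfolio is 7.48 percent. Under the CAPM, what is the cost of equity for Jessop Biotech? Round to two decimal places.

9.27%

β = Cov(R_i, R_m) / Var(R_m) = 0.02729 / 0.01724 = 1.5829
MRP = 7.48% − 4.41% = 3.07%
E(R) = R_f + β × MRP = 4.41% + 1.5829 × 3.07% = 9.27%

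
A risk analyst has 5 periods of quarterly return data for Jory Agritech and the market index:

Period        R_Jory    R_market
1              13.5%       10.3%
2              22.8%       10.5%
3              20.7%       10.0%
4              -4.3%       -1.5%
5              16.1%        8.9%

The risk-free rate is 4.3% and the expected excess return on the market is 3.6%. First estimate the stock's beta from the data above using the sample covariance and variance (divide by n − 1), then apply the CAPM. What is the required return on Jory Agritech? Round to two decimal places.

11.42%

Mean R_i = (13.5 + 22.8 + 20.7 − 4.3 + 16.1) / 5 = 13.7600%
Mean R_m = (10.3 + 10.5 + 10.0 − 1.5 + 8.9) / 5 = 7.6400%
Σ(R_i − R̄_i)(R_m − R̄_m) = 209.5580  ⇒  Cov = 209.5580 / 4 = 52.3895
Σ(R_m − R̄_m)² = 105.9520  ⇒  Var(R_m) = 105.9520 / 4 = 26.4880
β = Cov / Var(R_m) = 52.3895 / 26.4880 = 1.9779
E(R) = R_f + β × MRP = 4.3% + 1.9779 × 3.6% = 11.42%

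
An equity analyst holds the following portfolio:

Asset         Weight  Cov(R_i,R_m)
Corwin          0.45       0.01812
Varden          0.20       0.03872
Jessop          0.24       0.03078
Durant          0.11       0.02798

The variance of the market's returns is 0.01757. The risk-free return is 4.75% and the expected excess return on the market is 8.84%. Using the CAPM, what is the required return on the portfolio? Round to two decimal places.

18.01%

β_Corwin = 0.01812 / 0.01757 = 1.0313
β_Varden = 0.03872 / 0.01757 = 2.2038
β_Jessop = 0.03078 / 0.01757 = 1.7518
β_Durant = 0.02798 / 0.01757 = 1.5925
β_P = Σ w_i β_i = 0.45×1.0313 + 0.20×2.2038 + 0.24×1.7518 + 0.11×1.5925 = 1.5005
E(R_P) = R_f + β_P × MRP = 4.75% + 1.5005 × 8.84% = 18.01%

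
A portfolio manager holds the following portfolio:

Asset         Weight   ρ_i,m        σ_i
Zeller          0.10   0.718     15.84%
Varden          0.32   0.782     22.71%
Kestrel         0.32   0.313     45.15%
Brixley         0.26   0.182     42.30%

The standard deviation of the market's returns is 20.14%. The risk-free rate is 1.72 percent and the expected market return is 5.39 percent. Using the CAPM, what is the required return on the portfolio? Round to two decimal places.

β_Zeller = 0.718 × 15.84% / 20.14% = 0.5647
β_Varden = 0.782 × 22.71% / 20.14% = 0.8818
β_Kestrel = 0.313 × 45.15% / 20.14% = 0.7017
β_Brixley = 0.182 × 42.30% / 20.14% = 0.3823
β_P = Σ w_i β_i = 0.10×0.5647 + 0.32×0.8818 + 0.32×0.7017 + 0.26×0.3823 = 0.6626
MRP = 5.39% − 1.72% = 3.67%
E(R_P) = R_f + β_P × MRP = 1.72% + 0.6626 × 3.67% = 4.15%

4.15%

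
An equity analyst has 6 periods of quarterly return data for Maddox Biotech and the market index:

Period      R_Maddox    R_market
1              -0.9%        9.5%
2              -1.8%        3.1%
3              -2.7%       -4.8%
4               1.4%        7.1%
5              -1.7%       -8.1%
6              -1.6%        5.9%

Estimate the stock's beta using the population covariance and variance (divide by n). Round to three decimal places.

Mean R_i = (-0.9 − 1.8 − 2.7 + 1.4 − 1.7 − 1.6) / 6 = -1.2167%
Mean R_m = (9.5 + 3.1 − 4.8 + 7.1 − 8.1 + 5.9) / 6 = 2.1167%
Σ(R_i − R̄_i)(R_m − R̄_m) = 28.5517  ⇒  Cov = 28.5517 / 6 = 4.7586
Σ(R_m − R̄_m)² = 246.8483  ⇒  Var(R_m) = 246.8483 / 6 = 41.1414
β = Cov / Var(R_m) = 4.7586 / 41.1414 = 0.1157

0.116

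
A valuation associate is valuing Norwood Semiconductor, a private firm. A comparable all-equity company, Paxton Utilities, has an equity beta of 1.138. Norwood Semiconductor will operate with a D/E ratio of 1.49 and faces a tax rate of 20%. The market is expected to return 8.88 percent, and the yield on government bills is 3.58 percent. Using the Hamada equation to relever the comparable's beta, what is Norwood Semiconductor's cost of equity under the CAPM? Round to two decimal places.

β_L = β_U × [1 + (1 − t)(D/E)] = 1.138 × [1 + (1 − 0.20) × 1.49]
    = 1.138 × [1 + 0.80 × 1.49] = 1.138 × 2.1920 = 2.4945
MRP = 8.88% − 3.58% = 5.30%
E(R) = R_f + β_L × MRP = 3.58% + 2.4945 × 5.30% = 16.80%

16.80%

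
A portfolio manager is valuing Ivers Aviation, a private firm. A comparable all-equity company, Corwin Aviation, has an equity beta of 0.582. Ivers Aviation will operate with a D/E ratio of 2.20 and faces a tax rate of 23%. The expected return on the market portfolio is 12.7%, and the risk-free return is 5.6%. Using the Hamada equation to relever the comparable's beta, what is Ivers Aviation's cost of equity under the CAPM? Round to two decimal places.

16.73%

β_L = β_U × [1 + (1 − t)(D/E)] = 0.582 × [1 + (1 − 0.23) × 2.20]
    = 0.582 × [1 + 0.77 × 2.20] = 0.582 × 2.6940 = 1.5679
MRP = 12.7% − 5.6% = 7.10%
E(R) = R_f + β_L × MRP = 5.6% + 1.5679 × 7.1% = 16.73%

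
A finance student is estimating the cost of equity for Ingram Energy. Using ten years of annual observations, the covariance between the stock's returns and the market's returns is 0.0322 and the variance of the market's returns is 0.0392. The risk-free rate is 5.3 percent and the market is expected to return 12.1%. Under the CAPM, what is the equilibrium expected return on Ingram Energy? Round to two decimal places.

β = Cov(R_i, R_m) / Var(R_m) = 0.0322 / 0.0392 = 0.8214
MRP = 12.1% − 5.3% = 6.80%
E(R) = R_f + β × MRP = 5.3% + 0.8214 × 6.8% = 10.89%

10.89%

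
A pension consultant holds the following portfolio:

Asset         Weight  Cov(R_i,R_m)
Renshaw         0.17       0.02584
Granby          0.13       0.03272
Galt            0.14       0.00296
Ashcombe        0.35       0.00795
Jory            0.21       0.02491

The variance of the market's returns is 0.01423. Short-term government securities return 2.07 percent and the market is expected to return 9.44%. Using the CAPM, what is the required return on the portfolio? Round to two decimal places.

10.91%

β_Renshaw = 0.02584 / 0.01423 = 1.8159
β_Granby = 0.03272 / 0.01423 = 2.2994
β_Galt = 0.00296 / 0.01423 = 0.2080
β_Ashcombe = 0.00795 / 0.01423 = 0.5587
β_Jory = 0.02491 / 0.01423 = 1.7505
β_P = Σ w_i β_i = 0.17×1.8159 + 0.13×2.2994 + 0.14×0.2080 + 0.35×0.5587 + 0.21×1.7505 = 1.1999
MRP = 9.44% − 2.07% = 7.37%
E(R_P) = R_f + β_P × MRP = 2.07% + 1.1999 × 7.37% = 10.91%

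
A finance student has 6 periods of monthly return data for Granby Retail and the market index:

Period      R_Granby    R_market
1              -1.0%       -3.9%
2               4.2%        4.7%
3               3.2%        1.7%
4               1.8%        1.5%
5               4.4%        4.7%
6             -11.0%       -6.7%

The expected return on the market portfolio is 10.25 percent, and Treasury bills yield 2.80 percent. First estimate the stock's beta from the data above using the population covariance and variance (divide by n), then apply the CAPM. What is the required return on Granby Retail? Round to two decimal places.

Mean R_i = (-1.0 + 4.2 + 3.2 + 1.8 + 4.4 − 11.0) / 6 = 0.2667%
Mean R_m = (-3.9 + 4.7 + 1.7 + 1.5 + 4.7 − 6.7) / 6 = 0.3333%
Σ(R_i − R̄_i)(R_m − R̄_m) = 125.6267  ⇒  Cov = 125.6267 / 6 = 20.9378
Σ(R_m − R̄_m)² = 108.7533  ⇒  Var(R_m) = 108.7533 / 6 = 18.1256
β = Cov / Var(R_m) = 20.9378 / 18.1256 = 1.1552
MRP = 10.25% − 2.80% = 7.45%
E(R) = R_f + β × MRP = 2.80% + 1.1552 × 7.45% = 11.41%

11.41%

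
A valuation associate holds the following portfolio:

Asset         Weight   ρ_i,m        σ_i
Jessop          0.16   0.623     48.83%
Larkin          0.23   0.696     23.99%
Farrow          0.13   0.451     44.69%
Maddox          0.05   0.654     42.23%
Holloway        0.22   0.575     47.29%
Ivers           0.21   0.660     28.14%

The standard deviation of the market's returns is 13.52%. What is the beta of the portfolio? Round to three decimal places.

1.671

β_Jessop = 0.623 × 48.83% / 13.52% = 2.2501
β_Larkin = 0.696 × 23.99% / 13.52% = 1.2350
β_Farrow = 0.451 × 44.69% / 13.52% = 1.4908
β_Maddox = 0.654 × 42.23% / 13.52% = 2.0428
β_Holloway = 0.575 × 47.29% / 13.52% = 2.0112
β_Ivers = 0.660 × 28.14% / 13.52% = 1.3737
β_P = Σ w_i β_i = 0.16×2.2501 + 0.23×1.2350 + 0.13×1.4908 + 0.05×2.0428 + 0.22×2.0112 + 0.21×1.3737 = 1.6710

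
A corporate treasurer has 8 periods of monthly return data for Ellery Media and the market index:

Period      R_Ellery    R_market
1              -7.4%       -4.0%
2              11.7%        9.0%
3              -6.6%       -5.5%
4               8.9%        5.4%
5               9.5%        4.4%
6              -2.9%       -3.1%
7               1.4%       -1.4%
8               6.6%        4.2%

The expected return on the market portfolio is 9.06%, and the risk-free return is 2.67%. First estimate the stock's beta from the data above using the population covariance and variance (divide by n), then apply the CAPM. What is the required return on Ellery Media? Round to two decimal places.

Mean R_i = (-7.4 + 11.7 − 6.6 + 8.9 + 9.5 − 2.9 + 1.4 + 6.6) / 8 = 2.6500%
Mean R_m = (-4.0 + 9.0 − 5.5 + 5.4 + 4.4 − 3.1 − 1.4 + 4.2) / 8 = 1.1250%
Σ(R_i − R̄_i)(R_m − R̄_m) = 271.9600  ⇒  Cov = 271.9600 / 8 = 33.9950
Σ(R_m − R̄_m)² = 194.8550  ⇒  Var(R_m) = 194.8550 / 8 = 24.3569
β = Cov / Var(R_m) = 33.9950 / 24.3569 = 1.3957
MRP = 9.06% − 2.67% = 6.39%
E(R) = R_f + β × MRP = 2.67% + 1.3957 × 6.39% = 11.59%

11.59%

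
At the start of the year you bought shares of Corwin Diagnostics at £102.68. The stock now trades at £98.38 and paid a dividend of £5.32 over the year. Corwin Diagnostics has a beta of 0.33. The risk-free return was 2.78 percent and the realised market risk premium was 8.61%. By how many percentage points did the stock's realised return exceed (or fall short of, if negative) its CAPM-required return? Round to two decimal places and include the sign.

Realised HPR = (P1 + D1 − P0) / P0 = (98.38 + 5.32 − 102.68) / 102.68 = 1.02 / 102.68 = 0.9934%
CAPM required = R_f + β·MRP = 2.78% + 0.33 × 8.61% = 5.6213%
α = realised − required = 0.9934% − 5.6213% = -4.63%

-4.63%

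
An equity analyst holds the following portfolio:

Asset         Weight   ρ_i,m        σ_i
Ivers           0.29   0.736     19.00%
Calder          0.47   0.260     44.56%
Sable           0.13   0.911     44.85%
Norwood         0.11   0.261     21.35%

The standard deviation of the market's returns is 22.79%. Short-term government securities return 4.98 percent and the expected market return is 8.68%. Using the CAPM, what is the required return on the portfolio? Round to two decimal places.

β_Ivers = 0.736 × 19.00% / 22.79% = 0.6136
β_Calder = 0.260 × 44.56% / 22.79% = 0.5084
β_Sable = 0.911 × 44.85% / 22.79% = 1.7928
β_Norwood = 0.261 × 21.35% / 22.79% = 0.2445
β_P = Σ w_i β_i = 0.29×0.6136 + 0.47×0.5084 + 0.13×1.7928 + 0.11×0.2445 = 0.6769
MRP = 8.68% − 4.98% = 3.70%
E(R_P) = R_f + β_P × MRP = 4.98% + 0.6769 × 3.70% = 7.48%

7.48%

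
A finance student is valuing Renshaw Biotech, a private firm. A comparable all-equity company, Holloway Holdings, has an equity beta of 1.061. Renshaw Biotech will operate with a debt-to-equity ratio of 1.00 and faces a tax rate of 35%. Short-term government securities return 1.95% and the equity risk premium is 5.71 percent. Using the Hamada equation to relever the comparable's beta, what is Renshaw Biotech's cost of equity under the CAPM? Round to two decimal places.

11.95%

β_L = β_U × [1 + (1 − t)(D/E)] = 1.061 × [1 + (1 − 0.35) × 1.00]
    = 1.061 × [1 + 0.65 × 1.00] = 1.061 × 1.6500 = 1.7507
E(R) = R_f + β_L × MRP = 1.95% + 1.7507 × 5.71% = 11.95%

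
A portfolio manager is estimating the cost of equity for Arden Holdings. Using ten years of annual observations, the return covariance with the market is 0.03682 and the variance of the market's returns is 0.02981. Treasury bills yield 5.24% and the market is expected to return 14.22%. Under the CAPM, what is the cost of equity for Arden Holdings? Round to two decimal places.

16.33%

β = Cov(R_i, R_m) / Var(R_m) = 0.03682 / 0.02981 = 1.2352
MRP = 14.22% − 5.24% = 8.98%
E(R) = R_f + β × MRP = 5.24% + 1.2352 × 8.98% = 16.33%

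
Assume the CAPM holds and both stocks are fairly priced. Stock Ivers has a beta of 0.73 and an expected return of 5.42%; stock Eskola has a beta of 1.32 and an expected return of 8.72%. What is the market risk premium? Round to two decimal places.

5.59%

Both satisfy E(R) = R_f + β·MRP, so the slope of the SML is
MRP = (8.72% − 5.42%) / (1.32 − 0.73) = 3.30% / 0.59 = 5.5932%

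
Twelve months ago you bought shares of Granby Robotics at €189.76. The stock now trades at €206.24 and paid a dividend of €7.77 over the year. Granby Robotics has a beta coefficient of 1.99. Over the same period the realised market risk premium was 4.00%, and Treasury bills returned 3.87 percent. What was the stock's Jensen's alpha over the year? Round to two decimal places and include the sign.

Realised HPR = (P1 + D1 − P0) / P0 = (206.24 + 7.77 − 189.76) / 189.76 = 24.25 / 189.76 = 12.7793%
CAPM required = R_f + β·MRP = 3.87% + 1.99 × 4.00% = 11.8300%
α = realised − required = 12.7793% − 11.8300% = +0.95%

+0.95%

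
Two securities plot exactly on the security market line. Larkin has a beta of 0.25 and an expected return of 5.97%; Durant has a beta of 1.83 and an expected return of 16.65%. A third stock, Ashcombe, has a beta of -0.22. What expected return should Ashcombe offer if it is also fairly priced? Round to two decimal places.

2.79%

MRP (SML slope) = (16.65% − 5.97%) / (1.83 − 0.25) = 10.68% / 1.58 = 6.7595%
R_f (intercept) = 5.97% − 0.25 × 6.7595% = 4.2801%
E(R_Ashcombe) = R_f + β × MRP = 4.2801% + -0.22 × 6.7595% = 2.79%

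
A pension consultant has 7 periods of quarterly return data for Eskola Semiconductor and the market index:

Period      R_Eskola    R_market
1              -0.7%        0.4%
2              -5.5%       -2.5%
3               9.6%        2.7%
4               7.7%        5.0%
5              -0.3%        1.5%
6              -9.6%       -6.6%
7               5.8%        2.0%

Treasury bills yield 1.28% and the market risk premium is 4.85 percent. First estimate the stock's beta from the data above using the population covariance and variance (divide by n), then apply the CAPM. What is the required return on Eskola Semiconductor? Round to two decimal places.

9.58%

Mean R_i = (-0.7 − 5.5 + 9.6 + 7.7 − 0.3 − 9.6 + 5.8) / 7 = 1.0000%
Mean R_m = (0.4 − 2.5 + 2.7 + 5.0 + 1.5 − 6.6 + 2.0) / 7 = 0.3571%
Σ(R_i − R̄_i)(R_m − R̄_m) = 149.9000  ⇒  Cov = 149.9000 / 7 = 21.4143
Σ(R_m − R̄_m)² = 87.6171  ⇒  Var(R_m) = 87.6171 / 7 = 12.5167
β = Cov / Var(R_m) = 21.4143 / 12.5167 = 1.7109
E(R) = R_f + β × MRP = 1.28% + 1.7109 × 4.85% = 9.58%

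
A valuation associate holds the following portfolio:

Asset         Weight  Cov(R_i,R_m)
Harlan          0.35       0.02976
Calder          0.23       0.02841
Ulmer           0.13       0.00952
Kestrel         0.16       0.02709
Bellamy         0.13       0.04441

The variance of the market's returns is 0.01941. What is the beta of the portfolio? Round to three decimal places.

1.458

β_Harlan = 0.02976 / 0.01941 = 1.5332
β_Calder = 0.02841 / 0.01941 = 1.4637
β_Ulmer = 0.00952 / 0.01941 = 0.4905
β_Kestrel = 0.02709 / 0.01941 = 1.3957
β_Bellamy = 0.04441 / 0.01941 = 2.2880
β_P = Σ w_i β_i = 0.35×1.5332 + 0.23×1.4637 + 0.13×0.4905 + 0.16×1.3957 + 0.13×2.2880 = 1.4578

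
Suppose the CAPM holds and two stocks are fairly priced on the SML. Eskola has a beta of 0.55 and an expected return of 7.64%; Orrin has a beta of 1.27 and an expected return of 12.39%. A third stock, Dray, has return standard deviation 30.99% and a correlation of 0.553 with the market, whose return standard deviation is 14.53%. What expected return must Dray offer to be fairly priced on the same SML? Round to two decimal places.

11.79%

MRP = (12.39% − 7.64%) / (1.27 − 0.55) = 6.5972%
R_f = 7.64% − 0.55 × 6.5972% = 4.0115%
β_Dray = ρ·σ_i/σ_m = 0.553 × 30.99 / 14.53 = 1.1795
E(R_Dray) = R_f + β × MRP = 4.0115% + 1.1795 × 6.5972% = 11.79%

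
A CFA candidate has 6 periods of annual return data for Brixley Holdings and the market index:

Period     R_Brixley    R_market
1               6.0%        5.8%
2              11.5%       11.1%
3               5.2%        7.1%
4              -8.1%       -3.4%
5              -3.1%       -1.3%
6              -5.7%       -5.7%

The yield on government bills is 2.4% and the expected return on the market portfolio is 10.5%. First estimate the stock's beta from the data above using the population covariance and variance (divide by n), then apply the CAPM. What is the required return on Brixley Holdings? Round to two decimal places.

11.52%

Mean R_i = (6.0 + 11.5 + 5.2 − 8.1 − 3.1 − 5.7) / 6 = 0.9667%
Mean R_m = (5.8 + 11.1 + 7.1 − 3.4 − 1.3 − 5.7) / 6 = 2.2667%
Σ(R_i − R̄_i)(R_m − R̄_m) = 250.2833  ⇒  Cov = 250.2833 / 6 = 41.7139
Σ(R_m − R̄_m)² = 222.1733  ⇒  Var(R_m) = 222.1733 / 6 = 37.0289
β = Cov / Var(R_m) = 41.7139 / 37.0289 = 1.1265
MRP = 10.5% − 2.4% = 8.10%
E(R) = R_f + β × MRP = 2.4% + 1.1265 × 8.1% = 11.52%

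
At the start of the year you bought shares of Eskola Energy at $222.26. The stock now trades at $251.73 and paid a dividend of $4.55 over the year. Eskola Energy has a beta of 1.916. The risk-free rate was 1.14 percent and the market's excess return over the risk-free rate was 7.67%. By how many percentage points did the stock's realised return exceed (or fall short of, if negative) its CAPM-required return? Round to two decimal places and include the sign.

-0.53%

Realised HPR = (P1 + D1 − P0) / P0 = (251.73 + 4.55 − 222.26) / 222.26 = 34.02 / 222.26 = 15.3064%
CAPM required = R_f + β·MRP = 1.14% + 1.916 × 7.67% = 15.83572%
α = realised − required = 15.3064% − 15.83572% = -0.53%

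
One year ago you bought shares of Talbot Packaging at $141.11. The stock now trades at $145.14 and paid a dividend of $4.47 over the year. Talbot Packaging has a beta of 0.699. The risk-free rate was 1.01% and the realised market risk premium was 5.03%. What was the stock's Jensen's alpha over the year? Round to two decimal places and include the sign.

+1.50%

Realised HPR = (P1 + D1 − P0) / P0 = (145.14 + 4.47 − 141.11) / 141.11 = 8.50 / 141.11 = 6.0237%
CAPM required = R_f + β·MRP = 1.01% + 0.699 × 5.03% = 4.52597%
α = realised − required = 6.0237% − 4.52597% = +1.50%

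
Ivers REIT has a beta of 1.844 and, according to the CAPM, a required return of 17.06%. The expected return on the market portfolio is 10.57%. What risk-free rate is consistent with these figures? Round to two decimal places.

E(R) = R_f + β(E(R_m) − R_f) = R_f(1 − β) + β·E(R_m)
17.06% = R_f × (1 − 1.844) + 1.844 × 10.57%
17.06% = R_f × -0.844 + 19.49108%
R_f = (17.06% − 19.49108%) / -0.844 = 2.88%

2.88%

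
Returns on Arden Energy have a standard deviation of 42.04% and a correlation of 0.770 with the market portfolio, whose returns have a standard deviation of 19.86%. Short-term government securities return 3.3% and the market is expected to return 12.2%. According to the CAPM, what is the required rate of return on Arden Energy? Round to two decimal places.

17.81%

β = ρ × σ_i / σ_m = 0.770 × 42.04% / 19.86% = 1.6299
MRP = 12.2% − 3.3% = 8.90%
E(R) = 3.3% + 1.6299 × 8.9% = 17.81%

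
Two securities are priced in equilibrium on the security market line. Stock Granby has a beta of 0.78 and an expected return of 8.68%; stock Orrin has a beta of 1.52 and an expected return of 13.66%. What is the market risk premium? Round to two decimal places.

6.73%

Both satisfy E(R) = R_f + β·MRP, so the slope of the SML is
MRP = (13.66% − 8.68%) / (1.52 − 0.78) = 4.98% / 0.74 = 6.7297%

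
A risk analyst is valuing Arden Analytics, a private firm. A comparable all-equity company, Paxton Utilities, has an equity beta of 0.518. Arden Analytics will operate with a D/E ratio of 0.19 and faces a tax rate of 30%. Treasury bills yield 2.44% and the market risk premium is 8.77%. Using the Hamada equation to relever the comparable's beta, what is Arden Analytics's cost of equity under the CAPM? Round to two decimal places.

β_L = β_U × [1 + (1 − t)(D/E)] = 0.518 × [1 + (1 − 0.30) × 0.19]
    = 0.518 × [1 + 0.70 × 0.19] = 0.518 × 1.1330 = 0.5869
E(R) = R_f + β_L × MRP = 2.44% + 0.5869 × 8.77% = 7.59%

7.59%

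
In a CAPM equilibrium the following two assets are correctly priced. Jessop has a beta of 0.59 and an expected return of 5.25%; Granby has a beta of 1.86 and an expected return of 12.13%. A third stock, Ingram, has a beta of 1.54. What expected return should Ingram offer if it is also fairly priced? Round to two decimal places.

MRP (SML slope) = (12.13% − 5.25%) / (1.86 − 0.59) = 6.88% / 1.27 = 5.4173%
R_f (intercept) = 5.25% − 0.59 × 5.4173% = 2.0538%
E(R_Ingram) = R_f + β × MRP = 2.0538% + 1.54 × 5.4173% = 10.40%

10.40%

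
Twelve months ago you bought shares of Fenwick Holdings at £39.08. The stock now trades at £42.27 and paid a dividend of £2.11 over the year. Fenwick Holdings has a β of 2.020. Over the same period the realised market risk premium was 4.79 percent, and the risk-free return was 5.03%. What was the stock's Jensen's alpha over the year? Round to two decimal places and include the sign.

-1.14%

Realised HPR = (P1 + D1 − P0) / P0 = (42.27 + 2.11 − 39.08) / 39.08 = 5.30 / 39.08 = 13.5619%
CAPM required = R_f + β·MRP = 5.03% + 2.020 × 4.79% = 14.70580%
α = realised − required = 13.5619% − 14.70580% = -1.14%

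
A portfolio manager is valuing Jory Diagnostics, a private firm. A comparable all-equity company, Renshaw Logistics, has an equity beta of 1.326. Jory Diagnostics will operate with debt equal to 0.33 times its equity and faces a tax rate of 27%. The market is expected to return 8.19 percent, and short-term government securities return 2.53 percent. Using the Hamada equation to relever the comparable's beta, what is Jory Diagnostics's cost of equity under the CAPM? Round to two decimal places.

11.84%

β_L = β_U × [1 + (1 − t)(D/E)] = 1.326 × [1 + (1 − 0.27) × 0.33]
    = 1.326 × [1 + 0.73 × 0.33] = 1.326 × 1.2409 = 1.6454
MRP = 8.19% − 2.53% = 5.66%
E(R) = R_f + β_L × MRP = 2.53% + 1.6454 × 5.66% = 11.84%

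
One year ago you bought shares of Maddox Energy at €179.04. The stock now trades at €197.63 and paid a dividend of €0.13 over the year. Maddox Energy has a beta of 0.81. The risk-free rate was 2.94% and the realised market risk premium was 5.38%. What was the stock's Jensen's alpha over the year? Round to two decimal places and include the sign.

+3.16%

Realised HPR = (P1 + D1 − P0) / P0 = (197.63 + 0.13 − 179.04) / 179.04 = 18.72 / 179.04 = 10.4558%
CAPM required = R_f + β·MRP = 2.94% + 0.81 × 5.38% = 7.2978%
α = realised − required = 10.4558% − 7.2978% = +3.16%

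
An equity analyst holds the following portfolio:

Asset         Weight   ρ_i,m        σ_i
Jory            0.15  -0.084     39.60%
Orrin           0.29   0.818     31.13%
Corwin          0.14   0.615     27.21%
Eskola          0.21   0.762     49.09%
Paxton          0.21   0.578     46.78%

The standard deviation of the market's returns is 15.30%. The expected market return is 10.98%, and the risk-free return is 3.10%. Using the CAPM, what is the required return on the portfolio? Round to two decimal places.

14.82%

β_Jory = -0.084 × 39.60% / 15.30% = -0.2174
β_Orrin = 0.818 × 31.13% / 15.30% = 1.6643
β_Corwin = 0.615 × 27.21% / 15.30% = 1.0937
β_Eskola = 0.762 × 49.09% / 15.30% = 2.4449
β_Paxton = 0.578 × 46.78% / 15.30% = 1.7672
β_P = Σ w_i β_i = 0.15×-0.2174 + 0.29×1.6643 + 0.14×1.0937 + 0.21×2.4449 + 0.21×1.7672 = 1.4877
MRP = 10.98% − 3.10% = 7.88%
E(R_P) = R_f + β_P × MRP = 3.10% + 1.4877 × 7.88% = 14.82%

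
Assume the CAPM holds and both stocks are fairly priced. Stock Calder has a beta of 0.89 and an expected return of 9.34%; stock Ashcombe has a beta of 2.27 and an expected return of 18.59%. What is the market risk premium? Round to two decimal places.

Both satisfy E(R) = R_f + β·MRP, so the slope of the SML is
MRP = (18.59% − 9.34%) / (2.27 − 0.89) = 9.25% / 1.38 = 6.7029%

6.70%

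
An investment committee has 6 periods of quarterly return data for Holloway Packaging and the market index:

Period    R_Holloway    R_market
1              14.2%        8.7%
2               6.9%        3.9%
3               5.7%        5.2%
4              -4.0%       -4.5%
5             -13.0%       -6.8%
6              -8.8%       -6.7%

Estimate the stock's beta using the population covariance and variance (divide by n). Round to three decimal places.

Mean R_i = (14.2 + 6.9 + 5.7 − 4.0 − 13.0 − 8.8) / 6 = 0.1667%
Mean R_m = (8.7 + 3.9 + 5.2 − 4.5 − 6.8 − 6.7) / 6 = -0.0333%
Σ(R_i − R̄_i)(R_m − R̄_m) = 345.4833  ⇒  Cov = 345.4833 / 6 = 57.5806
Σ(R_m − R̄_m)² = 229.3133  ⇒  Var(R_m) = 229.3133 / 6 = 38.2189
β = Cov / Var(R_m) = 57.5806 / 38.2189 = 1.5066

1.507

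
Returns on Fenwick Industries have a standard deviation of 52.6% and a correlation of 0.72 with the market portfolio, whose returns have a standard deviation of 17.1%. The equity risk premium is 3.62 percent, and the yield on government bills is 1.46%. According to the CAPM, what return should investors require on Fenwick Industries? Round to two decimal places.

β = ρ × σ_i / σ_m = 0.72 × 52.6% / 17.1% = 2.2147
E(R) = 1.46% + 2.2147 × 3.62% = 9.48%

9.48%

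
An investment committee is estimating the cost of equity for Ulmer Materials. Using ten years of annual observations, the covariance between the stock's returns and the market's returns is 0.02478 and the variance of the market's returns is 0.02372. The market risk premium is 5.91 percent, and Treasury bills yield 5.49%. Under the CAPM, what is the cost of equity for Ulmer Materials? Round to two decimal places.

11.66%

β = Cov(R_i, R_m) / Var(R_m) = 0.02478 / 0.02372 = 1.0447
E(R) = R_f + β × MRP = 5.49% + 1.0447 × 5.91% = 11.66%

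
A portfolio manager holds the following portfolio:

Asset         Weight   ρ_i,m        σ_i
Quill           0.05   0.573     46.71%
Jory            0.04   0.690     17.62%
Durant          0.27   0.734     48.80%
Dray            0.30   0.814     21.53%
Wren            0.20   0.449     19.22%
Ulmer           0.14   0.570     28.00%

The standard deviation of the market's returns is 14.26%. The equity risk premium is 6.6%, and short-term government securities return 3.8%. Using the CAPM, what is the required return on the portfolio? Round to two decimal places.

β_Quill = 0.573 × 46.71% / 14.26% = 1.8769
β_Jory = 0.690 × 17.62% / 14.26% = 0.8526
β_Durant = 0.734 × 48.80% / 14.26% = 2.5119
β_Dray = 0.814 × 21.53% / 14.26% = 1.2290
β_Wren = 0.449 × 19.22% / 14.26% = 0.6052
β_Ulmer = 0.570 × 28.00% / 14.26% = 1.1192
β_P = Σ w_i β_i = 0.05×1.8769 + 0.04×0.8526 + 0.27×2.5119 + 0.30×1.2290 + 0.20×0.6052 + 0.14×1.1192 = 1.4526
E(R_P) = R_f + β_P × MRP = 3.8% + 1.4526 × 6.6% = 13.39%

13.39%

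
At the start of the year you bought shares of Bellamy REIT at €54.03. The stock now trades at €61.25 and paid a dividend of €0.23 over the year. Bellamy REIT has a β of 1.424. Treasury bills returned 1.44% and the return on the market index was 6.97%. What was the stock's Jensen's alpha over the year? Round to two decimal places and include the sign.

Realised HPR = (P1 + D1 − P0) / P0 = (61.25 + 0.23 − 54.03) / 54.03 = 7.45 / 54.03 = 13.7886%
MRP = 6.97% − 1.44% = 5.53%
CAPM required = R_f + β·MRP = 1.44% + 1.424 × 5.53% = 9.31472%
α = realised − required = 13.7886% − 9.31472% = +4.47%

+4.47%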